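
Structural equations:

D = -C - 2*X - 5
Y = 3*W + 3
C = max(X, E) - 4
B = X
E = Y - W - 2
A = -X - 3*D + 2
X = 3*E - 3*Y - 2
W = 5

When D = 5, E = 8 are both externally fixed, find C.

4

Under do(D = 5, E = 8), each intervened variable's structural equation is replaced by its fixed value.
Y = 3*W + 3  [with W=5]  = 18
X = 3*E - 3*Y - 2  [with E=8, Y=18]  = -32
C = max(X, E) - 4  [with X=-32, E=8]  = 4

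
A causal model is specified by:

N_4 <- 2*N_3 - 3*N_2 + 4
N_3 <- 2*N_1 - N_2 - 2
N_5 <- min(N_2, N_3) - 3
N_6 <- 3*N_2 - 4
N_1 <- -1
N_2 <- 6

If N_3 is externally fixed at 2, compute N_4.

-10

The intervention breaks the incoming arrows to N_3: N_3 <- 2*N_1 - N_2 - 2 no longer applies, and N_3 = 2.
N_4 = 2*N_3 - 3*N_2 + 4  [with N_3=2, N_2=6]  = -10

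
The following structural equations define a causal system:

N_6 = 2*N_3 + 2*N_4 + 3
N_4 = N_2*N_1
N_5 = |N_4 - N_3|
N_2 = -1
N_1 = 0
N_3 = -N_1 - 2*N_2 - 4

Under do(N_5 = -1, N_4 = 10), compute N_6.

Setting N_5 = -1, N_4 = 10 by intervention discards those variables' equations.
N_3 = -N_1 - 2*N_2 - 4  [with N_1=0, N_2=-1]  = -2
N_6 = 2*N_3 + 2*N_4 + 3  [with N_3=-2, N_4=10]  = 19

19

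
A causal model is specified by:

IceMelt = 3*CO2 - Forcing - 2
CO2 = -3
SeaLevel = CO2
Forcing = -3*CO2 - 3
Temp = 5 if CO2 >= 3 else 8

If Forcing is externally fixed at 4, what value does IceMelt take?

Under do(Forcing=4), the mechanism Forcing = -3*CO2 - 3 is discarded; Forcing is fixed at 4.
IceMelt = 3*CO2 - Forcing - 2  [with CO2=-3, Forcing=4]  = -15

-15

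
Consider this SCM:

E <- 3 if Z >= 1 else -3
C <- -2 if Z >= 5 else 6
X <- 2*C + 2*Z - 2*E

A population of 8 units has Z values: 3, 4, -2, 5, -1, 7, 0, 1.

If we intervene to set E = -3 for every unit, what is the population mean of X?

18.25

The intervention sets E=-3 in all 8 units regardless of Z. Recomputing X per unit gives 24, 26, 14, 12, 16, 16, 18, 20; average 18.25.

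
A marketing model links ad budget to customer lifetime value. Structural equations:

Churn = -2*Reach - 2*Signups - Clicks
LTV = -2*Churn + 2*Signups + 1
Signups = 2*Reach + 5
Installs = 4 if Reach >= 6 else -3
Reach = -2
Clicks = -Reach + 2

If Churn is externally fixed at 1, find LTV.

The intervention breaks the incoming arrows to Churn: Churn = -2*Reach - 2*Signups - Clicks no longer applies, and Churn = 1.
Signups = 2*Reach + 5  [with Reach=-2]  = 1
LTV = -2*Churn + 2*Signups + 1  [with Churn=1, Signups=1]  = 1

1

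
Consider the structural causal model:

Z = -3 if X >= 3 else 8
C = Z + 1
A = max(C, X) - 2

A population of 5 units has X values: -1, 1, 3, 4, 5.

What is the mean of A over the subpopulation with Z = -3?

2

Observing Z=-3 restricts to units where Z's equation naturally yields -3: X ∈ {3, 4, 5}. In that subpopulation A = 1, 2, 3, mean 2.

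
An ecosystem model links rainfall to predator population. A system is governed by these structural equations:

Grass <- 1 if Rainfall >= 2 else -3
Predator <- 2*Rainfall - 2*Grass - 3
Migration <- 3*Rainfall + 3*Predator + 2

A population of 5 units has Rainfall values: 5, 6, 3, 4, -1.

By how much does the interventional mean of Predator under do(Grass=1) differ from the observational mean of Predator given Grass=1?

do(Grass=1) breaks Grass's dependence on Rainfall. With Grass=1 fixed, Predator across the units is 5, 7, 1, 3, -7, mean 1.8.
Observing Grass=1 restricts to units where Grass's equation naturally yields 1: Rainfall ∈ {5, 6, 3, 4}. In that subpopulation Predator = 5, 7, 1, 3, mean 4.
Difference = 1.8 − 4 = -2.2.

-2.2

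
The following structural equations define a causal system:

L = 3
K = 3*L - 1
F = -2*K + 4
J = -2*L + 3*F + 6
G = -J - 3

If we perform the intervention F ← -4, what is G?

9

do(F=-4) replaces the equation F = -2*K + 4 with the constant F = -4.
J = -2*L + 3*F + 6  [with L=3, F=-4]  = -12
G = -J - 3  [with J=-12]  = 9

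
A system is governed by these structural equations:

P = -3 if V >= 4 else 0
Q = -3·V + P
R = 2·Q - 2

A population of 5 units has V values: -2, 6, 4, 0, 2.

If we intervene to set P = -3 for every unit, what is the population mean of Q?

Under do(P=-3), P's equation is replaced by P=-3 for every unit. Per-unit Q: 3, -21, -15, -3, -9. Mean = -9.

-9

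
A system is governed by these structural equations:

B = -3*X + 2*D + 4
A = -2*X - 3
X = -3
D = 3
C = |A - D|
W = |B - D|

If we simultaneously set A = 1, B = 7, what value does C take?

Setting A = 1, B = 7 by intervention discards those variables' equations.
C = |A - D|  [with A=1, D=3]  = 2

2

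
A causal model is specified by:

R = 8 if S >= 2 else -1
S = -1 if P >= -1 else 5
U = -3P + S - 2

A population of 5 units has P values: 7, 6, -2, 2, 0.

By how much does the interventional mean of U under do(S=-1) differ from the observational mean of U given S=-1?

Every unit gets S=-1 under the intervention. U values become -24, -21, 3, -9, -3; E[U|do(S=-1)] = -10.8.
Conditioning on S=-1 selects the 4 unit(s) with P ∈ {7, 6, 2, 0}. Their U values: -24, -21, -9, -3. Mean = -14.25.
Difference = -10.8 − (-14.25) = 3.45.

3.45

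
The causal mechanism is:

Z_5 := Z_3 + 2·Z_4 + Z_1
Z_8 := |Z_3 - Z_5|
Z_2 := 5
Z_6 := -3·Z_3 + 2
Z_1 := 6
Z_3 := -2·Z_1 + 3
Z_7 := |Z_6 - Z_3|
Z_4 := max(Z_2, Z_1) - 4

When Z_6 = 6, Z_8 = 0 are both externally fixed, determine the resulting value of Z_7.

15

Under do(Z_6 = 6, Z_8 = 0), each intervened variable's structural equation is replaced by its fixed value.
Z_3 = -2·Z_1 + 3  [with Z_1=6]  = -9
Z_7 = |Z_6 - Z_3|  [with Z_6=6, Z_3=-9]  = 15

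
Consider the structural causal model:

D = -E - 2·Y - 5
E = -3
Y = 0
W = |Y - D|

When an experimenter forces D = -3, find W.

3

The intervention breaks the incoming arrows to D: D = -E - 2·Y - 5 no longer applies, and D = -3.
W = |Y - D|  [with Y=0, D=-3]  = 3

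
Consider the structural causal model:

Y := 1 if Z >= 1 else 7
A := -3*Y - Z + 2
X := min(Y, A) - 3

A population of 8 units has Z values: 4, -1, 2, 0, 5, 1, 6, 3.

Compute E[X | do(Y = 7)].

-24.5

Every unit gets Y=7 under the intervention. X values become -26, -21, -24, -22, -27, -23, -28, -25; E[X|do(Y=7)] = -24.5.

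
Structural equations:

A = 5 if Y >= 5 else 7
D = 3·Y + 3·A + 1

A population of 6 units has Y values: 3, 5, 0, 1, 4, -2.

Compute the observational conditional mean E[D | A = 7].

25.6

Observing A=7 restricts to units where A's equation naturally yields 7: Y ∈ {3, 0, 1, 4, -2}. In that subpopulation D = 31, 22, 25, 34, 16, mean 25.6.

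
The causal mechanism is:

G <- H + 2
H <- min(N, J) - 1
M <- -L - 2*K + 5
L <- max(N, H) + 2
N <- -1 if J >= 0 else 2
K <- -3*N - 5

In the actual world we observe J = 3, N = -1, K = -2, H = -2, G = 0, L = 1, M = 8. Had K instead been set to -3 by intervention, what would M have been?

The intervention breaks the incoming arrows to K: K <- -3*N - 5 no longer applies, and K = -3.
N = -1 if J >= 0 else 2  [with J=3]  = -1
H = min(N, J) - 1  [with N=-1, J=3]  = -2
L = max(N, H) + 2  [with N=-1, H=-2]  = 1
M = -L - 2*K + 5  [with L=1, K=-3]  = 10

10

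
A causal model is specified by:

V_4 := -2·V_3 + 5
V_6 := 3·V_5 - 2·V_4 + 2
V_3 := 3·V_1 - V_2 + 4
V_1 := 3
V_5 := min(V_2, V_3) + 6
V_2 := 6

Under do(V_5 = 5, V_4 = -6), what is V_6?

Setting V_5 = 5, V_4 = -6 by intervention discards those variables' equations.
V_6 = 3·V_5 - 2·V_4 + 2  [with V_5=5, V_4=-6]  = 29

29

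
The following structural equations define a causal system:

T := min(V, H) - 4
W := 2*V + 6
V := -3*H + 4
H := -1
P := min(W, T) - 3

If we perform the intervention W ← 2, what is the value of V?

7

The intervention breaks the incoming arrows to W: W := 2*V + 6 no longer applies, and W = 2.
Since V is not a descendant of the intervened variable, it is unaffected.
V = -3*H + 4  [with H=-1]  = 7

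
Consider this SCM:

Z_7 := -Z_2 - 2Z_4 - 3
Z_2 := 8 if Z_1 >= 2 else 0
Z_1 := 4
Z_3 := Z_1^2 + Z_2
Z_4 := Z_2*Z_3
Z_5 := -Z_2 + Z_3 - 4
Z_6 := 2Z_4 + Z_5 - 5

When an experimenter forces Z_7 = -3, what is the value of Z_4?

Under do(Z_7=-3), the mechanism Z_7 := -Z_2 - 2Z_4 - 3 is discarded; Z_7 is fixed at -3.
Since Z_4 is not a descendant of the intervened variable, it is unaffected.
Z_2 = 8 if Z_1 >= 2 else 0  [with Z_1=4]  = 8
Z_3 = Z_1^2 + Z_2  [with Z_1=4, Z_2=8]  = 24
Z_4 = Z_2*Z_3  [with Z_2=8, Z_3=24]  = 192

192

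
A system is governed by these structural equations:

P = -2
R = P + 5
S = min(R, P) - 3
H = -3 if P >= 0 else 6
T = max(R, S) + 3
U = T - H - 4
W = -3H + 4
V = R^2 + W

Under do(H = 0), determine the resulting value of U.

2

Under do(H=0), the mechanism H = -3 if P >= 0 else 6 is discarded; H is fixed at 0.
R = P + 5  [with P=-2]  = 3
S = min(R, P) - 3  [with R=3, P=-2]  = -5
T = max(R, S) + 3  [with R=3, S=-5]  = 6
U = T - H - 4  [with T=6, H=0]  = 2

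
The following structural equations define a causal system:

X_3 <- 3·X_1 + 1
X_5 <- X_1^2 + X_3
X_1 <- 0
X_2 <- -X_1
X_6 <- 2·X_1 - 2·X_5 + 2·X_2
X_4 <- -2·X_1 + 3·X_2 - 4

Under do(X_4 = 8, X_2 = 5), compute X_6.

8

The joint intervention fixes X_4 = 8, X_2 = 5, removing each variable's own equation.
X_3 = 3·X_1 + 1  [with X_1=0]  = 1
X_5 = X_1^2 + X_3  [with X_1=0, X_3=1]  = 1
X_6 = 2·X_1 - 2·X_5 + 2·X_2  [with X_1=0, X_5=1, X_2=5]  = 8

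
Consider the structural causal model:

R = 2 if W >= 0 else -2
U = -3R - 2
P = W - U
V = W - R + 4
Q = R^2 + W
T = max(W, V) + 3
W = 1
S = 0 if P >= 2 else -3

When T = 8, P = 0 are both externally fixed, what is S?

-3

The joint intervention fixes T = 8, P = 0, removing each variable's own equation.
S = 0 if P >= 2 else -3  [with P=0]  = -3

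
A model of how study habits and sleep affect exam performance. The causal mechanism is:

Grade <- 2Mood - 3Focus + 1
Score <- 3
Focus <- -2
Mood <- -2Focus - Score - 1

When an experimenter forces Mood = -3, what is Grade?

1

The intervention breaks the incoming arrows to Mood: Mood <- -2Focus - Score - 1 no longer applies, and Mood = -3.
Grade = 2Mood - 3Focus + 1  [with Mood=-3, Focus=-2]  = 1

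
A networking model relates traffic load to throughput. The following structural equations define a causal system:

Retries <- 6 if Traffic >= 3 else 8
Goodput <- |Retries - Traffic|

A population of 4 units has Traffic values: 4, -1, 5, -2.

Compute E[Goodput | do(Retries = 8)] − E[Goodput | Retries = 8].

-3

The intervention sets Retries=8 in all 4 units regardless of Traffic. Recomputing Goodput per unit gives 4, 9, 3, 10; average 6.5.
Observing Retries=8 restricts to units where Retries's equation naturally yields 8: Traffic ∈ {-1, -2}. In that subpopulation Goodput = 9, 10, mean 9.5.
Difference = 6.5 − 9.5 = -3.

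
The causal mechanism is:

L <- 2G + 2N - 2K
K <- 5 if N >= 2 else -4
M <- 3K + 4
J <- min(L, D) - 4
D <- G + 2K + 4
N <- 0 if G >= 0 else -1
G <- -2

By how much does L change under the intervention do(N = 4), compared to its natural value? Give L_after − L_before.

-8

do(N=4) replaces the equation N <- 0 if G >= 0 else -1 with the constant N = 4.
K = 5 if N >= 2 else -4  [with N=4]  = 5
L = 2G + 2N - 2K  [with G=-2, N=4, K=5]  = -6
Without intervention: N = 0 if G >= 0 else -1  [with G=-2]  = -1; K = 5 if N >= 2 else -4  [with N=-1]  = -4; L = 2G + 2N - 2K  [with G=-2, N=-1, K=-4]  = 2.
Change = -6 − 2 = -8.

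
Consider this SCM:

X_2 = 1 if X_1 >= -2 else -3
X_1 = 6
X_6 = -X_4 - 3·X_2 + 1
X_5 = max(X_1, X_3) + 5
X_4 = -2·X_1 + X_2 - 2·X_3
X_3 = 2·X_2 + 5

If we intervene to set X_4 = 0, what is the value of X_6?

-2

Under do(X_4=0), the mechanism X_4 = -2·X_1 + X_2 - 2·X_3 is discarded; X_4 is fixed at 0.
X_2 = 1 if X_1 >= -2 else -3  [with X_1=6]  = 1
X_6 = -X_4 - 3·X_2 + 1  [with X_4=0, X_2=1]  = -2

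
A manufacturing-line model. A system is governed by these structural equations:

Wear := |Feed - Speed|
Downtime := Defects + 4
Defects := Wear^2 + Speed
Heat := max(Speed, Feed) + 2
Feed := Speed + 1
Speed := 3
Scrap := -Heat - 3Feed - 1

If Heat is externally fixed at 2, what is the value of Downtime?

8

The intervention breaks the incoming arrows to Heat: Heat := max(Speed, Feed) + 2 no longer applies, and Heat = 2.
Downtime is not downstream of the intervention, so its value is determined by the original equations.
Feed = Speed + 1  [with Speed=3]  = 4
Wear = |Feed - Speed|  [with Feed=4, Speed=3]  = 1
Defects = Wear^2 + Speed  [with Wear=1, Speed=3]  = 4
Downtime = Defects + 4  [with Defects=4]  = 8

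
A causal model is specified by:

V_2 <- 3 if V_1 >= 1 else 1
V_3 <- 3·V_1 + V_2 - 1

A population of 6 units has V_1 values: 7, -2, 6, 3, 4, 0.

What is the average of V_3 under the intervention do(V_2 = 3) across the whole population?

The intervention sets V_2=3 in all 6 units regardless of V_1. Recomputing V_3 per unit gives 23, -4, 20, 11, 14, 2; average 11.

11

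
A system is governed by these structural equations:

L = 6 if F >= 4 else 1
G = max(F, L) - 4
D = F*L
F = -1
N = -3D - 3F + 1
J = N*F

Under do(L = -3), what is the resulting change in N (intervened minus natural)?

-12

Under do(L=-3), the mechanism L = 6 if F >= 4 else 1 is discarded; L is fixed at -3.
D = F*L  [with F=-1, L=-3]  = 3
N = -3D - 3F + 1  [with D=3, F=-1]  = -5
Without intervention: L = 6 if F >= 4 else 1  [with F=-1]  = 1; D = F*L  [with F=-1, L=1]  = -1; N = -3D - 3F + 1  [with D=-1, F=-1]  = 7.
Change = -5 − 7 = -12.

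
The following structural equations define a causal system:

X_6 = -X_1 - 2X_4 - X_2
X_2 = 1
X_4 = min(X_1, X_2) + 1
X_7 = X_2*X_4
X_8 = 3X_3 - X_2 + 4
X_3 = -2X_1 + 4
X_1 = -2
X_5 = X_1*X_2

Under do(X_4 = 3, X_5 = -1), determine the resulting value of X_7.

Under do(X_4 = 3, X_5 = -1), each intervened variable's structural equation is replaced by its fixed value.
X_7 = X_2*X_4  [with X_2=1, X_4=3]  = 3

3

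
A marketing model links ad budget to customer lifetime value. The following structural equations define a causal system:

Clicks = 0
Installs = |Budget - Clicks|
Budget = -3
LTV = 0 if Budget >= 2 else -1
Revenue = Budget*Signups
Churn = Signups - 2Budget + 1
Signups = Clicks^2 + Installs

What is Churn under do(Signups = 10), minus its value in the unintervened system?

Intervening sets Signups = 10 and removes its equation (Signups = Clicks^2 + Installs).
Churn = Signups - 2Budget + 1  [with Signups=10, Budget=-3]  = 17
Without intervention: Installs = |Budget - Clicks|  [with Budget=-3, Clicks=0]  = 3; Signups = Clicks^2 + Installs  [with Clicks=0, Installs=3]  = 3; Churn = Signups - 2Budget + 1  [with Signups=3, Budget=-3]  = 10.
Change = 17 − 10 = 7.

7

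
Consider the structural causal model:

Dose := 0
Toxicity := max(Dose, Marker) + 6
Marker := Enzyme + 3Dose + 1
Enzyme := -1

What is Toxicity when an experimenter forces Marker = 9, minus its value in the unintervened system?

The intervention breaks the incoming arrows to Marker: Marker := Enzyme + 3Dose + 1 no longer applies, and Marker = 9.
Toxicity = max(Dose, Marker) + 6  [with Dose=0, Marker=9]  = 15
Without intervention: Marker = Enzyme + 3Dose + 1  [with Enzyme=-1, Dose=0]  = 0; Toxicity = max(Dose, Marker) + 6  [with Dose=0, Marker=0]  = 6.
Change = 15 − 6 = 9.

9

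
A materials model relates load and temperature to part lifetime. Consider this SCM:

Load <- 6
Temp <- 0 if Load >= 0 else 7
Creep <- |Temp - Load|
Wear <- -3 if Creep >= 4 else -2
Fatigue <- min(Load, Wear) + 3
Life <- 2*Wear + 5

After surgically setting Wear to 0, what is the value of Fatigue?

3

Intervening sets Wear = 0 and removes its equation (Wear <- -3 if Creep >= 4 else -2).
Fatigue = min(Load, Wear) + 3  [with Load=6, Wear=0]  = 3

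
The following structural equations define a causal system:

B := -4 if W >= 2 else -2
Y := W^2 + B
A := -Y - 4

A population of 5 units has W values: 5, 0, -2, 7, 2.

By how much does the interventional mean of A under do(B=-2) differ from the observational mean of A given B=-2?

-14.4

Under do(B=-2), B's equation is replaced by B=-2 for every unit. Per-unit A: -27, -2, -6, -51, -6. Mean = -18.4.
Observing B=-2 restricts to units where B's equation naturally yields -2: W ∈ {0, -2}. In that subpopulation A = -2, -6, mean -4.
Difference = -18.4 − (-4) = -14.4.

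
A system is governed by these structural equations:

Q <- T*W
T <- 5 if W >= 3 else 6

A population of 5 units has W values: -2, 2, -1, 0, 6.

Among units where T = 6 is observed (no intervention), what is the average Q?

-1.5

Conditioning on T=6 selects the 4 unit(s) with W ∈ {-2, 2, -1, 0}. Their Q values: -12, 12, -6, 0. Mean = -1.5.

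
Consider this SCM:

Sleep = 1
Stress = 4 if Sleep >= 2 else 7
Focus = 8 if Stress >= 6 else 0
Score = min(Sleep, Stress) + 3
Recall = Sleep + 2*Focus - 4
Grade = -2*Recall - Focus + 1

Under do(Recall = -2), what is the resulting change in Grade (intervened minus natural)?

The intervention breaks the incoming arrows to Recall: Recall = Sleep + 2*Focus - 4 no longer applies, and Recall = -2.
Stress = 4 if Sleep >= 2 else 7  [with Sleep=1]  = 7
Focus = 8 if Stress >= 6 else 0  [with Stress=7]  = 8
Grade = -2*Recall - Focus + 1  [with Recall=-2, Focus=8]  = -3
Without intervention: Stress = 4 if Sleep >= 2 else 7  [with Sleep=1]  = 7; Focus = 8 if Stress >= 6 else 0  [with Stress=7]  = 8; Recall = Sleep + 2*Focus - 4  [with Sleep=1, Focus=8]  = 13; Grade = -2*Recall - Focus + 1  [with Recall=13, Focus=8]  = -33.
Change = -3 − (-33) = 30.

30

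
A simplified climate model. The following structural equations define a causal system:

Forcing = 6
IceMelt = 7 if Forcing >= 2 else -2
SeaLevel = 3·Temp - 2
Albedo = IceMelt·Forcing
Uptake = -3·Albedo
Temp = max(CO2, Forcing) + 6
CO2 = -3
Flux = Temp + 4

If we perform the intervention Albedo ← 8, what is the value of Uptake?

-24

do(Albedo=8) replaces the equation Albedo = IceMelt·Forcing with the constant Albedo = 8.
Uptake = -3·Albedo  [with Albedo=8]  = -24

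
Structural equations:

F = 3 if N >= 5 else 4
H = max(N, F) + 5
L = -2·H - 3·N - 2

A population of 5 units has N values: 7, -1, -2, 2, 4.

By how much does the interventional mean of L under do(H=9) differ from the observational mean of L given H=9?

-3.75

The intervention sets H=9 in all 5 units regardless of N. Recomputing L per unit gives -41, -17, -14, -26, -32; average -26.
Conditioning on H=9 selects the 4 unit(s) with N ∈ {-1, -2, 2, 4}. Their L values: -17, -14, -26, -32. Mean = -22.25.
Difference = -26 − (-22.25) = -3.75.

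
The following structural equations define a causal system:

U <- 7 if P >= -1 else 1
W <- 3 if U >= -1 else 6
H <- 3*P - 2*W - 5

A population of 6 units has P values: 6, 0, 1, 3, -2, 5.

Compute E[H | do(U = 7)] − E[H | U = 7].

Under do(U=7), U's equation is replaced by U=7 for every unit. Per-unit H: 7, -11, -8, -2, -17, 4. Mean = -4.5.
Observing U=7 restricts to units where U's equation naturally yields 7: P ∈ {6, 0, 1, 3, 5}. In that subpopulation H = 7, -11, -8, -2, 4, mean -2.
Difference = -4.5 − (-2) = -2.5.

-2.5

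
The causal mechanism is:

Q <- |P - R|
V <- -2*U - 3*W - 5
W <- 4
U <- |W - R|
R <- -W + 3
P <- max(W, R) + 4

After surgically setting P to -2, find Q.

Under do(P=-2), the mechanism P <- max(W, R) + 4 is discarded; P is fixed at -2.
R = -W + 3  [with W=4]  = -1
Q = |P - R|  [with P=-2, R=-1]  = 1

1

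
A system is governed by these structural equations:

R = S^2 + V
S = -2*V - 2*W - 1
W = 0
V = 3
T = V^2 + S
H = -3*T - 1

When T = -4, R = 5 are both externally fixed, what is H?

11

Setting T = -4, R = 5 by intervention discards those variables' equations.
H = -3*T - 1  [with T=-4]  = 11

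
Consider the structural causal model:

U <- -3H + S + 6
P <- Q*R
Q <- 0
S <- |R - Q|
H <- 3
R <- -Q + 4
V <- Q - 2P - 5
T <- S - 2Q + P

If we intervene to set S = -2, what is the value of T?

-2

Under do(S=-2), the mechanism S <- |R - Q| is discarded; S is fixed at -2.
R = -Q + 4  [with Q=0]  = 4
P = Q*R  [with Q=0, R=4]  = 0
T = S - 2Q + P  [with S=-2, Q=0, P=0]  = -2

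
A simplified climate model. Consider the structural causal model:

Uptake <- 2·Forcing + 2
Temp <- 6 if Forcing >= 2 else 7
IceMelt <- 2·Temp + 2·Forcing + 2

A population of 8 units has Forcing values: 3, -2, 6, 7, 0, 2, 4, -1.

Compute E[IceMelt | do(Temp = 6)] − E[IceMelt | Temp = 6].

-4.05

Every unit gets Temp=6 under the intervention. IceMelt values become 20, 10, 26, 28, 14, 18, 22, 12; E[IceMelt|do(Temp=6)] = 18.75.
Observing Temp=6 restricts to units where Temp's equation naturally yields 6: Forcing ∈ {3, 6, 7, 2, 4}. In that subpopulation IceMelt = 20, 26, 28, 18, 22, mean 22.8.
Difference = 18.75 − 22.8 = -4.05.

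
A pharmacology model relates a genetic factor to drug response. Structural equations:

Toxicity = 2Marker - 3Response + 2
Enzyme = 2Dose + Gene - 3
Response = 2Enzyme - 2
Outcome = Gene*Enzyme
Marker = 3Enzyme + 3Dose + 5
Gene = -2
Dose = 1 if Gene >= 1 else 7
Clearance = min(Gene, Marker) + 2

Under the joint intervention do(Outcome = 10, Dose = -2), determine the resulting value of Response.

Under do(Outcome = 10, Dose = -2), each intervened variable's structural equation is replaced by its fixed value.
Enzyme = 2Dose + Gene - 3  [with Dose=-2, Gene=-2]  = -9
Response = 2Enzyme - 2  [with Enzyme=-9]  = -20

-20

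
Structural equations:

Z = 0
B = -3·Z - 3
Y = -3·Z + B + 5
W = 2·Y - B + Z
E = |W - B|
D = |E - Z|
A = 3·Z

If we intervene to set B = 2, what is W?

Under do(B=2), the mechanism B = -3·Z - 3 is discarded; B is fixed at 2.
Y = -3·Z + B + 5  [with Z=0, B=2]  = 7
W = 2·Y - B + Z  [with Y=7, B=2, Z=0]  = 12

12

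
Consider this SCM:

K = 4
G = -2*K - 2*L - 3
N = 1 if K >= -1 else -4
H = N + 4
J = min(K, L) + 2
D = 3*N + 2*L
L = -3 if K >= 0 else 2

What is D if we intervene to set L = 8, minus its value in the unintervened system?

Under do(L=8), the mechanism L = -3 if K >= 0 else 2 is discarded; L is fixed at 8.
N = 1 if K >= -1 else -4  [with K=4]  = 1
D = 3*N + 2*L  [with N=1, L=8]  = 19
Without intervention: L = -3 if K >= 0 else 2  [with K=4]  = -3; N = 1 if K >= -1 else -4  [with K=4]  = 1; D = 3*N + 2*L  [with N=1, L=-3]  = -3.
Change = 19 − (-3) = 22.

22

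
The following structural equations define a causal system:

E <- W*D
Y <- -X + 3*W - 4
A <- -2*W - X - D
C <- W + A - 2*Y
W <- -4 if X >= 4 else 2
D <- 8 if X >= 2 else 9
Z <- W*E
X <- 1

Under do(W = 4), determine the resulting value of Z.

do(W=4) replaces the equation W <- -4 if X >= 4 else 2 with the constant W = 4.
D = 8 if X >= 2 else 9  [with X=1]  = 9
E = W*D  [with W=4, D=9]  = 36
Z = W*E  [with W=4, E=36]  = 144

144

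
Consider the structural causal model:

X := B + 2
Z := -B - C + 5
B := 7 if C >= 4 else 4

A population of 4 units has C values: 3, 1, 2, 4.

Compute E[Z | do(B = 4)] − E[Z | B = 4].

do(B=4) breaks B's dependence on C. With B=4 fixed, Z across the units is -2, 0, -1, -3, mean -1.5.
Conditioning on B=4 selects the 3 unit(s) with C ∈ {3, 1, 2}. Their Z values: -2, 0, -1. Mean = -1.
Difference = -1.5 − (-1) = -0.5.

-0.5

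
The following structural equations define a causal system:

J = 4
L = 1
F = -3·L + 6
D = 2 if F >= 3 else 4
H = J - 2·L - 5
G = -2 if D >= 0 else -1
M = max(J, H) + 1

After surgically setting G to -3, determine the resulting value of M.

Intervening sets G = -3 and removes its equation (G = -2 if D >= 0 else -1).
No directed path runs from G to M, so M keeps its natural value.
H = J - 2·L - 5  [with J=4, L=1]  = -3
M = max(J, H) + 1  [with J=4, H=-3]  = 5

5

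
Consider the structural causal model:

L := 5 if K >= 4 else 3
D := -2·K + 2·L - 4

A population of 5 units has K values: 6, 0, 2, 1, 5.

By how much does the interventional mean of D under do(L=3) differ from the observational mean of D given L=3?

The intervention sets L=3 in all 5 units regardless of K. Recomputing D per unit gives -10, 2, -2, 0, -8; average -3.6.
E[D|L=3] averages over only the 3 units with L=3 (K = 0, 2, 1): D = 2, -2, 0, mean 0.
Difference = -3.6 − 0 = -3.6.

-3.6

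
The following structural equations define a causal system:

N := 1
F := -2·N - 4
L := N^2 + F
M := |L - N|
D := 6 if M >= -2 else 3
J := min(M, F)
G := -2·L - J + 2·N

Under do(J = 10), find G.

Intervening sets J = 10 and removes its equation (J := min(M, F)).
F = -2·N - 4  [with N=1]  = -6
L = N^2 + F  [with N=1, F=-6]  = -5
G = -2·L - J + 2·N  [with L=-5, J=10, N=1]  = 2

2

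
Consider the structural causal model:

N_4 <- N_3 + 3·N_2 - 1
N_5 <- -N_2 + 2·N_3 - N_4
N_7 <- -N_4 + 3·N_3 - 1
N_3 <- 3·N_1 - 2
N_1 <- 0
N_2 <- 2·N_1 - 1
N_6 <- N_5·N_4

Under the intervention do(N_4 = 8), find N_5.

Intervening sets N_4 = 8 and removes its equation (N_4 <- N_3 + 3·N_2 - 1).
N_2 = 2·N_1 - 1  [with N_1=0]  = -1
N_3 = 3·N_1 - 2  [with N_1=0]  = -2
N_5 = -N_2 + 2·N_3 - N_4  [with N_2=-1, N_3=-2, N_4=8]  = -11

-11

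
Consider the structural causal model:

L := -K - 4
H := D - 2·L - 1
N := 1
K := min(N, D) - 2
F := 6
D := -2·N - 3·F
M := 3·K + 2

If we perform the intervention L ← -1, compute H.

-19

The intervention breaks the incoming arrows to L: L := -K - 4 no longer applies, and L = -1.
D = -2·N - 3·F  [with N=1, F=6]  = -20
H = D - 2·L - 1  [with D=-20, L=-1]  = -19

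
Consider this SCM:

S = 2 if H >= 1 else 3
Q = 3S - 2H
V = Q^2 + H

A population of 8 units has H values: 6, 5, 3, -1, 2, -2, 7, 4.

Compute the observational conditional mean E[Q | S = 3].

Conditioning on S=3 selects the 2 unit(s) with H ∈ {-1, -2}. Their Q values: 11, 13. Mean = 12.

12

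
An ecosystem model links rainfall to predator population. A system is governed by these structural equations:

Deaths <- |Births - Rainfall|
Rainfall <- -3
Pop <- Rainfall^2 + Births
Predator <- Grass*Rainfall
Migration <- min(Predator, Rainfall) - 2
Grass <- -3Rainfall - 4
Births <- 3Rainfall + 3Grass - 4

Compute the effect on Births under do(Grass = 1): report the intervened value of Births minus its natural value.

Under do(Grass=1), the mechanism Grass <- -3Rainfall - 4 is discarded; Grass is fixed at 1.
Births = 3Rainfall + 3Grass - 4  [with Rainfall=-3, Grass=1]  = -10
Without intervention: Grass = -3Rainfall - 4  [with Rainfall=-3]  = 5; Births = 3Rainfall + 3Grass - 4  [with Rainfall=-3, Grass=5]  = 2.
Change = -10 − 2 = -12.

-12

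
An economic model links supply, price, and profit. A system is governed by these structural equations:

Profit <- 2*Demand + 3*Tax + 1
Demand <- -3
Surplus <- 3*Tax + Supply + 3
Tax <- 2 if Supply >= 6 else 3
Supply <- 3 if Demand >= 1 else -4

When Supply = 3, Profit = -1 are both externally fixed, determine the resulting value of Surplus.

Setting Supply = 3, Profit = -1 by intervention discards those variables' equations.
Tax = 2 if Supply >= 6 else 3  [with Supply=3]  = 3
Surplus = 3*Tax + Supply + 3  [with Tax=3, Supply=3]  = 15

15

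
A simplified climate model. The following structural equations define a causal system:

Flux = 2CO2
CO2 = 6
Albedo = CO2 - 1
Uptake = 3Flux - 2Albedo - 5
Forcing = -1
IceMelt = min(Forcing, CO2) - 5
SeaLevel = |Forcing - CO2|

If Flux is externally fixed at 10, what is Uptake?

15

Intervening sets Flux = 10 and removes its equation (Flux = 2CO2).
Albedo = CO2 - 1  [with CO2=6]  = 5
Uptake = 3Flux - 2Albedo - 5  [with Flux=10, Albedo=5]  = 15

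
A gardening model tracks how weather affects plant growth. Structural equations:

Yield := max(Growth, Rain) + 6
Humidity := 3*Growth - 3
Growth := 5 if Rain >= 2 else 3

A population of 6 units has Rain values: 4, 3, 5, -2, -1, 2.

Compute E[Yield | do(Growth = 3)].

Under do(Growth=3), Growth's equation is replaced by Growth=3 for every unit. Per-unit Yield: 10, 9, 11, 9, 9, 9. Mean = 9.5.

9.5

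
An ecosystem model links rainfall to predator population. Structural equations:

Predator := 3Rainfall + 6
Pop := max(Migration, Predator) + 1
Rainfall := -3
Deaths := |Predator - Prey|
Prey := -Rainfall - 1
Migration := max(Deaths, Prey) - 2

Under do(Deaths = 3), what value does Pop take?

2

Under do(Deaths=3), the mechanism Deaths := |Predator - Prey| is discarded; Deaths is fixed at 3.
Prey = -Rainfall - 1  [with Rainfall=-3]  = 2
Predator = 3Rainfall + 6  [with Rainfall=-3]  = -3
Migration = max(Deaths, Prey) - 2  [with Deaths=3, Prey=2]  = 1
Pop = max(Migration, Predator) + 1  [with Migration=1, Predator=-3]  = 2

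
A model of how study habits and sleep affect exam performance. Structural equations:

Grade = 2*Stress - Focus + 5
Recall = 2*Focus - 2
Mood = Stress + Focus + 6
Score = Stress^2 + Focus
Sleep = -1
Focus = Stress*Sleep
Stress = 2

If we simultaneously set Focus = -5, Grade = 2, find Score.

The joint intervention fixes Focus = -5, Grade = 2, removing each variable's own equation.
Score = Stress^2 + Focus  [with Stress=2, Focus=-5]  = -1

-1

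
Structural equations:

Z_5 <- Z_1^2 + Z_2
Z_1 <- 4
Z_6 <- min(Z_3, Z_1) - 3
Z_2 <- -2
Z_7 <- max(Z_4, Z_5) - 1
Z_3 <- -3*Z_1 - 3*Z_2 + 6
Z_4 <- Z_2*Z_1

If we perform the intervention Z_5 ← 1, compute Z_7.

Under do(Z_5=1), the mechanism Z_5 <- Z_1^2 + Z_2 is discarded; Z_5 is fixed at 1.
Z_4 = Z_2*Z_1  [with Z_2=-2, Z_1=4]  = -8
Z_7 = max(Z_4, Z_5) - 1  [with Z_4=-8, Z_5=1]  = 0

0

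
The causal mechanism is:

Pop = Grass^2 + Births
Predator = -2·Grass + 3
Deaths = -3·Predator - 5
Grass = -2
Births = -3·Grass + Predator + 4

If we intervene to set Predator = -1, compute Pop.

13

do(Predator=-1) replaces the equation Predator = -2·Grass + 3 with the constant Predator = -1.
Births = -3·Grass + Predator + 4  [with Grass=-2, Predator=-1]  = 9
Pop = Grass^2 + Births  [with Grass=-2, Births=9]  = 13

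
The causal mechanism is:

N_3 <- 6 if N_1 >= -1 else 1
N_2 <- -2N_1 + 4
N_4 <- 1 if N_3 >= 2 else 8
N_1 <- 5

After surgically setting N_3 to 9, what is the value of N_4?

1

The intervention breaks the incoming arrows to N_3: N_3 <- 6 if N_1 >= -1 else 1 no longer applies, and N_3 = 9.
N_4 = 1 if N_3 >= 2 else 8  [with N_3=9]  = 1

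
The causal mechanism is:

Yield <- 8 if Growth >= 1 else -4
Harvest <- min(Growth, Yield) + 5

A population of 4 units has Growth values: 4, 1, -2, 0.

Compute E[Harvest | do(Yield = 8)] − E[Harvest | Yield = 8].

Under do(Yield=8), Yield's equation is replaced by Yield=8 for every unit. Per-unit Harvest: 9, 6, 3, 5. Mean = 5.75.
E[Harvest|Yield=8] averages over only the 2 units with Yield=8 (Growth = 4, 1): Harvest = 9, 6, mean 7.5.
Difference = 5.75 − 7.5 = -1.75.

-1.75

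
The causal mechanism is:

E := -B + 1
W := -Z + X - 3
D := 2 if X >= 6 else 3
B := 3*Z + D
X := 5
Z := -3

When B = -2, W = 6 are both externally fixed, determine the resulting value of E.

Setting B = -2, W = 6 by intervention discards those variables' equations.
E = -B + 1  [with B=-2]  = 3

3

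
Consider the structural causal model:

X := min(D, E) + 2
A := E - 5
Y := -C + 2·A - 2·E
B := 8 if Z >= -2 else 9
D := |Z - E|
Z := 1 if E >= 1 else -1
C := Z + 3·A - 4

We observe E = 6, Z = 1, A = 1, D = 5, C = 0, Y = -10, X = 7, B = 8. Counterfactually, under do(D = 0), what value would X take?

2

The intervention breaks the incoming arrows to D: D := |Z - E| no longer applies, and D = 0.
X = min(D, E) + 2  [with D=0, E=6]  = 2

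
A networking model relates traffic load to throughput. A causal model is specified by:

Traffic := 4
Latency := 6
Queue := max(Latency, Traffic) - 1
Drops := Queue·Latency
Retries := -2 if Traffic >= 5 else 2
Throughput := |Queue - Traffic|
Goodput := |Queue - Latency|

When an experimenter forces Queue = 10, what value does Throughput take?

The intervention breaks the incoming arrows to Queue: Queue := max(Latency, Traffic) - 1 no longer applies, and Queue = 10.
Throughput = |Queue - Traffic|  [with Queue=10, Traffic=4]  = 6

6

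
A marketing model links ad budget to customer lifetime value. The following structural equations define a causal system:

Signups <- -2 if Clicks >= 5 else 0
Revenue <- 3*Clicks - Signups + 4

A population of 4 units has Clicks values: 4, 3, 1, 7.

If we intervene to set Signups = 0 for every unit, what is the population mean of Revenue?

15.25

do(Signups=0) breaks Signups's dependence on Clicks. With Signups=0 fixed, Revenue across the units is 16, 13, 7, 25, mean 15.25.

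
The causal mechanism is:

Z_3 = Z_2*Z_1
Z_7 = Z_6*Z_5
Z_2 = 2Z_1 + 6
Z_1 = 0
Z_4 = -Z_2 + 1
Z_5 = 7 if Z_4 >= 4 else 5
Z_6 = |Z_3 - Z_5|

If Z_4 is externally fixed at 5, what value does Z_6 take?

Under do(Z_4=5), the mechanism Z_4 = -Z_2 + 1 is discarded; Z_4 is fixed at 5.
Z_2 = 2Z_1 + 6  [with Z_1=0]  = 6
Z_3 = Z_2*Z_1  [with Z_2=6, Z_1=0]  = 0
Z_5 = 7 if Z_4 >= 4 else 5  [with Z_4=5]  = 7
Z_6 = |Z_3 - Z_5|  [with Z_3=0, Z_5=7]  = 7

7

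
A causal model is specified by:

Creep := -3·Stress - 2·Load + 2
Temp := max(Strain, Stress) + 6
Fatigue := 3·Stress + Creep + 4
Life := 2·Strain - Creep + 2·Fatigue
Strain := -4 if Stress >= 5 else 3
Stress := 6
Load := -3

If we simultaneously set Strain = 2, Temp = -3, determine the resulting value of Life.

Under do(Strain = 2, Temp = -3), each intervened variable's structural equation is replaced by its fixed value.
Creep = -3·Stress - 2·Load + 2  [with Stress=6, Load=-3]  = -10
Fatigue = 3·Stress + Creep + 4  [with Stress=6, Creep=-10]  = 12
Life = 2·Strain - Creep + 2·Fatigue  [with Strain=2, Creep=-10, Fatigue=12]  = 38

38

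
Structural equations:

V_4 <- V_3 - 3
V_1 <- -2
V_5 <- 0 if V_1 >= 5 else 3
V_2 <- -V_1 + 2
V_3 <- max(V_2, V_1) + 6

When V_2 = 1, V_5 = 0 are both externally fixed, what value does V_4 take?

The joint intervention fixes V_2 = 1, V_5 = 0, removing each variable's own equation.
V_3 = max(V_2, V_1) + 6  [with V_2=1, V_1=-2]  = 7
V_4 = V_3 - 3  [with V_3=7]  = 4

4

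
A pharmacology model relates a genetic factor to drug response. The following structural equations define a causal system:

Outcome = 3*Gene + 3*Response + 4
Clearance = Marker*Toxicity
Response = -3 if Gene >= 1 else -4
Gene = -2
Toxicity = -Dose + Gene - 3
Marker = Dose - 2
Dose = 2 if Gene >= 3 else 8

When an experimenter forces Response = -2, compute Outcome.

-8

The intervention breaks the incoming arrows to Response: Response = -3 if Gene >= 1 else -4 no longer applies, and Response = -2.
Outcome = 3*Gene + 3*Response + 4  [with Gene=-2, Response=-2]  = -8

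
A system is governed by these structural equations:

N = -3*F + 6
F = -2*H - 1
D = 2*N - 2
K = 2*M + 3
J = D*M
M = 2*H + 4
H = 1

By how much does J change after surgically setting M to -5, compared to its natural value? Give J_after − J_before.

Under do(M=-5), the mechanism M = 2*H + 4 is discarded; M is fixed at -5.
F = -2*H - 1  [with H=1]  = -3
N = -3*F + 6  [with F=-3]  = 15
D = 2*N - 2  [with N=15]  = 28
J = D*M  [with D=28, M=-5]  = -140
Without intervention: M = 2*H + 4  [with H=1]  = 6; F = -2*H - 1  [with H=1]  = -3; N = -3*F + 6  [with F=-3]  = 15; D = 2*N - 2  [with N=15]  = 28; J = D*M  [with D=28, M=6]  = 168.
Change = -140 − 168 = -308.

-308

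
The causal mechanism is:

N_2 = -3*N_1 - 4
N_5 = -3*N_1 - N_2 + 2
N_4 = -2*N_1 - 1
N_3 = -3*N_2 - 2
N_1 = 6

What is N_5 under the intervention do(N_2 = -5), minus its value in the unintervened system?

do(N_2=-5) replaces the equation N_2 = -3*N_1 - 4 with the constant N_2 = -5.
N_5 = -3*N_1 - N_2 + 2  [with N_1=6, N_2=-5]  = -11
Without intervention: N_2 = -3*N_1 - 4  [with N_1=6]  = -22; N_5 = -3*N_1 - N_2 + 2  [with N_1=6, N_2=-22]  = 6.
Change = -11 − 6 = -17.

-17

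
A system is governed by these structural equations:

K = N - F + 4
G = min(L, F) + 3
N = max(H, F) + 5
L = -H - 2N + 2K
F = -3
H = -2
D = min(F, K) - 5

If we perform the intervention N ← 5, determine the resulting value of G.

The intervention breaks the incoming arrows to N: N = max(H, F) + 5 no longer applies, and N = 5.
K = N - F + 4  [with N=5, F=-3]  = 12
L = -H - 2N + 2K  [with H=-2, N=5, K=12]  = 16
G = min(L, F) + 3  [with L=16, F=-3]  = 0

0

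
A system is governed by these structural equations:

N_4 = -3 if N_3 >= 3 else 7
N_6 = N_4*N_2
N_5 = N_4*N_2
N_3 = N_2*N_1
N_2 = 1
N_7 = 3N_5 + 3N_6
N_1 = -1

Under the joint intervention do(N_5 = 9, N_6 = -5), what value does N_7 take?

Under do(N_5 = 9, N_6 = -5), each intervened variable's structural equation is replaced by its fixed value.
N_7 = 3N_5 + 3N_6  [with N_5=9, N_6=-5]  = 12

12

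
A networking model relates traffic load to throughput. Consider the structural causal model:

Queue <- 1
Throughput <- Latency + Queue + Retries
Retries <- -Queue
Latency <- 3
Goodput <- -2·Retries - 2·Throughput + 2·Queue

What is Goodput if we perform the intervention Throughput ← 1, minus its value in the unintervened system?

4

Intervening sets Throughput = 1 and removes its equation (Throughput <- Latency + Queue + Retries).
Retries = -Queue  [with Queue=1]  = -1
Goodput = -2·Retries - 2·Throughput + 2·Queue  [with Retries=-1, Throughput=1, Queue=1]  = 2
Without intervention: Retries = -Queue  [with Queue=1]  = -1; Throughput = Latency + Queue + Retries  [with Latency=3, Queue=1, Retries=-1]  = 3; Goodput = -2·Retries - 2·Throughput + 2·Queue  [with Retries=-1, Throughput=3, Queue=1]  = -2.
Change = 2 − (-2) = 4.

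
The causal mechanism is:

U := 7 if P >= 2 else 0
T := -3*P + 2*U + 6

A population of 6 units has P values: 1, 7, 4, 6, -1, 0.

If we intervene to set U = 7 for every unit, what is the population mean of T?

11.5

Every unit gets U=7 under the intervention. T values become 17, -1, 8, 2, 23, 20; E[T|do(U=7)] = 11.5.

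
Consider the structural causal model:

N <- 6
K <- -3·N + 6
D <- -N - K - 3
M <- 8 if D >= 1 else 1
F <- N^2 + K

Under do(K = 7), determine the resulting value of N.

6

Under do(K=7), the mechanism K <- -3·N + 6 is discarded; K is fixed at 7.
N is not downstream of the intervention, so its value is determined by the original equations.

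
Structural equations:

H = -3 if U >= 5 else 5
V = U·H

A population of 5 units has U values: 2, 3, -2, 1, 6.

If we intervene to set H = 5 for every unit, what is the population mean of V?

do(H=5) breaks H's dependence on U. With H=5 fixed, V across the units is 10, 15, -10, 5, 30, mean 10.

10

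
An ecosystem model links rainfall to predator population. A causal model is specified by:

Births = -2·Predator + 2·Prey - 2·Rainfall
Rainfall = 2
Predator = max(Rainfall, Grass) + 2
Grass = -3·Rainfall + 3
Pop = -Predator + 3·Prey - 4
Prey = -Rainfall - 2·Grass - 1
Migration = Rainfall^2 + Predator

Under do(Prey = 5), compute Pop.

The intervention breaks the incoming arrows to Prey: Prey = -Rainfall - 2·Grass - 1 no longer applies, and Prey = 5.
Grass = -3·Rainfall + 3  [with Rainfall=2]  = -3
Predator = max(Rainfall, Grass) + 2  [with Rainfall=2, Grass=-3]  = 4
Pop = -Predator + 3·Prey - 4  [with Predator=4, Prey=5]  = 7

7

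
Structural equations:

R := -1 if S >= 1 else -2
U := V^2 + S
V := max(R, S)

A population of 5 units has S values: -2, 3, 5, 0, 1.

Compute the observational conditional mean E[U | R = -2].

E[U|R=-2] averages over only the 2 units with R=-2 (S = -2, 0): U = 2, 0, mean 1.

1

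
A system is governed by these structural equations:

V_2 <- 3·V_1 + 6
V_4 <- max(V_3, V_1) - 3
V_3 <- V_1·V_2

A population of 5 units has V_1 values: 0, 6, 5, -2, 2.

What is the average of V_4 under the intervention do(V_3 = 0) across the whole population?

Under do(V_3=0), V_3's equation is replaced by V_3=0 for every unit. Per-unit V_4: -3, 3, 2, -3, -1. Mean = -0.4.

-0.4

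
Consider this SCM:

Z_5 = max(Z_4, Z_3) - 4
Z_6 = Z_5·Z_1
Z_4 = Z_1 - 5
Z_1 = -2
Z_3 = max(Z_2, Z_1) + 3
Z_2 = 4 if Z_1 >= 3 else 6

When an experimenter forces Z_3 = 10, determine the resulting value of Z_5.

do(Z_3=10) replaces the equation Z_3 = max(Z_2, Z_1) + 3 with the constant Z_3 = 10.
Z_4 = Z_1 - 5  [with Z_1=-2]  = -7
Z_5 = max(Z_4, Z_3) - 4  [with Z_4=-7, Z_3=10]  = 6

6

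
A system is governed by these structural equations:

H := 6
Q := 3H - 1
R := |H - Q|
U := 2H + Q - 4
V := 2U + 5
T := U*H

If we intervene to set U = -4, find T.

-24

Under do(U=-4), the mechanism U := 2H + Q - 4 is discarded; U is fixed at -4.
T = U*H  [with U=-4, H=6]  = -24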